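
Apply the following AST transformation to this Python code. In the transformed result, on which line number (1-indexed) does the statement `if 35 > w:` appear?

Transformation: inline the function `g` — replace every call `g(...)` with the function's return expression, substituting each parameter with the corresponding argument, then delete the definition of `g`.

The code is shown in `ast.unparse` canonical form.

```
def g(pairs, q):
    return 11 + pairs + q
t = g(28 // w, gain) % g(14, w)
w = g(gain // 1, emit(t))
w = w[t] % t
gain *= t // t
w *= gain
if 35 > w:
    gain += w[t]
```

6

Transformed code:
t = (11 + 28 // w + gain) % (11 + 14 + w)
w = 11 + gain // 1 + emit(t)
w = w[t] % t
gain *= t // t
w *= gain
if 35 > w:
    gain += w[t]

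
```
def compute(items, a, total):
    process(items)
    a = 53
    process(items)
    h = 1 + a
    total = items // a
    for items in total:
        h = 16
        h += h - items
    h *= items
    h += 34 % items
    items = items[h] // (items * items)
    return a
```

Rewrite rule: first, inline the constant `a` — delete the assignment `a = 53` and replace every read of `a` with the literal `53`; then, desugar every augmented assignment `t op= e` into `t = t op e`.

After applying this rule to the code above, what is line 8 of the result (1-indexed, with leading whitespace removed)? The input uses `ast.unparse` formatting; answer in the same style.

Transformed code:
def compute(items, a, total):
    process(items)
    process(items)
    h = 1 + 53
    total = items // 53
    for items in total:
        h = 16
        h = h + (h - items)
    h = h * items
    h = h + 34 % items
    items = items[h] // (items * items)
    return 53

h = h + (h - items)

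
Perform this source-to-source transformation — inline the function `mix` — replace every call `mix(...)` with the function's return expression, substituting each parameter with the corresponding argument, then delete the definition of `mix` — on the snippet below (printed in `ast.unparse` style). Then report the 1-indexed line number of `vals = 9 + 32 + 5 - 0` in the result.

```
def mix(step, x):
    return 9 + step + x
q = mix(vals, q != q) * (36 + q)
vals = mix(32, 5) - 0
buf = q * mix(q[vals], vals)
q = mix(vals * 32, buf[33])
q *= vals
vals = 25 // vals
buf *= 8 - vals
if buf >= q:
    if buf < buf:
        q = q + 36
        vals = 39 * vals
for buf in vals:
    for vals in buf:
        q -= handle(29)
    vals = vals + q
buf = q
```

Transformed code:
q = (9 + vals + (q != q)) * (36 + q)
vals = 9 + 32 + 5 - 0
buf = q * (9 + q[vals] + vals)
q = 9 + vals * 32 + buf[33]
q *= vals
vals = 25 // vals
buf *= 8 - vals
if buf >= q:
    if buf < buf:
        q = q + 36
        vals = 39 * vals
for buf in vals:
    for vals in buf:
        q -= handle(29)
    vals = vals + q
buf = q

2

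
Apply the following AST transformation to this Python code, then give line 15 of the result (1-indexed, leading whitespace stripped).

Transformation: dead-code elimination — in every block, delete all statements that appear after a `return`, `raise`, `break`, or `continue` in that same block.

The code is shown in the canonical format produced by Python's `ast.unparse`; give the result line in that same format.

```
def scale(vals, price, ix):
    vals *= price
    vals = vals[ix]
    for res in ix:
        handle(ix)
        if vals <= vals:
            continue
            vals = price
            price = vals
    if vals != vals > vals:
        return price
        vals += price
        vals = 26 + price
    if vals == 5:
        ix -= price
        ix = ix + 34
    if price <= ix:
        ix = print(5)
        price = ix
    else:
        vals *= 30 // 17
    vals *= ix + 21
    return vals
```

Transformed code:
def scale(vals, price, ix):
    vals *= price
    vals = vals[ix]
    for res in ix:
        handle(ix)
        if vals <= vals:
            continue
    if vals != vals > vals:
        return price
    if vals == 5:
        ix -= price
        ix = ix + 34
    if price <= ix:
        ix = print(5)
        price = ix
    else:
        vals *= 30 // 17
    vals *= ix + 21
    return vals

price = ix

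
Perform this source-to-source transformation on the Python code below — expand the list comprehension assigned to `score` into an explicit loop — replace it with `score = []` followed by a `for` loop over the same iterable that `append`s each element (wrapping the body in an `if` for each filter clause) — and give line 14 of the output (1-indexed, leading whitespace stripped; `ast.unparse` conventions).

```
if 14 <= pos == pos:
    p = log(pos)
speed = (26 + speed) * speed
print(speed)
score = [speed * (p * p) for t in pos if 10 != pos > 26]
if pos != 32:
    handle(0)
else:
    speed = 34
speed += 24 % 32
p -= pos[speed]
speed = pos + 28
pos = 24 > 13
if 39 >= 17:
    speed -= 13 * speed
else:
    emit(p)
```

Transformed code:
if 14 <= pos == pos:
    p = log(pos)
speed = (26 + speed) * speed
print(speed)
score = []
for t in pos:
    if 10 != pos > 26:
        score.append(speed * (p * p))
if pos != 32:
    handle(0)
else:
    speed = 34
speed += 24 % 32
p -= pos[speed]
speed = pos + 28
pos = 24 > 13
if 39 >= 17:
    speed -= 13 * speed
else:
    emit(p)

p -= pos[speed]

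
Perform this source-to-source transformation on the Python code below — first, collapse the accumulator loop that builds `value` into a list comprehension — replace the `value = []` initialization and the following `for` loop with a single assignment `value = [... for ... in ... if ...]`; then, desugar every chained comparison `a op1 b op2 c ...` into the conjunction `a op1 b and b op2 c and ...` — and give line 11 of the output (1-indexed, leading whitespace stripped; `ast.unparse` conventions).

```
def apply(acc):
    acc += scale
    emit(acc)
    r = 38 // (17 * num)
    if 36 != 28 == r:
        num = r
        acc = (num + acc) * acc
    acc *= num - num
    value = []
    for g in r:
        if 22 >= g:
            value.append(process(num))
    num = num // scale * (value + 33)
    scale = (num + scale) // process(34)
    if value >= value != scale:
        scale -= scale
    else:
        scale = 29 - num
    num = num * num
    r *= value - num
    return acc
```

Transformed code:
def apply(acc):
    acc += scale
    emit(acc)
    r = 38 // (17 * num)
    if 36 != 28 and 28 == r:
        num = r
        acc = (num + acc) * acc
    acc *= num - num
    value = [process(num) for g in r if 22 >= g]
    num = num // scale * (value + 33)
    scale = (num + scale) // process(34)
    if value >= value and value != scale:
        scale -= scale
    else:
        scale = 29 - num
    num = num * num
    r *= value - num
    return acc

scale = (num + scale) // process(34)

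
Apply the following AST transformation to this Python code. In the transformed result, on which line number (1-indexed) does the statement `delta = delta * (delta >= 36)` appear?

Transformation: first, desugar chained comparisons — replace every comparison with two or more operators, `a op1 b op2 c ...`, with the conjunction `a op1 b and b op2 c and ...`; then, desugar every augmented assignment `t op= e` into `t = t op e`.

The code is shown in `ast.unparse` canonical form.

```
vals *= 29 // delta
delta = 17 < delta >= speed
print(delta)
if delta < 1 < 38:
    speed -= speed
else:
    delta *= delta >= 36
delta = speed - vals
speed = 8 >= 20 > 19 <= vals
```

7

Transformed code:
vals = vals * (29 // delta)
delta = 17 < delta and delta >= speed
print(delta)
if delta < 1 and 1 < 38:
    speed = speed - speed
else:
    delta = delta * (delta >= 36)
delta = speed - vals
speed = 8 >= 20 and 20 > 19 and (19 <= vals)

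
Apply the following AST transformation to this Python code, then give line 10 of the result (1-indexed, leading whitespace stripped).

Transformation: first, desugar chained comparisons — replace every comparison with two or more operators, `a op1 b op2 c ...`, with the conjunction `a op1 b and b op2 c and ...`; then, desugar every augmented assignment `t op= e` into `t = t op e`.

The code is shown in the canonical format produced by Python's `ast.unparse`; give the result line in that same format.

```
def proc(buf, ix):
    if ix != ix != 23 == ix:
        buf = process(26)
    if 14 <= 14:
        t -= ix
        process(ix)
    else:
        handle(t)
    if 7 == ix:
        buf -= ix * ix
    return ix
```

buf = buf - ix * ix

Transformed code:
def proc(buf, ix):
    if ix != ix and ix != 23 and (23 == ix):
        buf = process(26)
    if 14 <= 14:
        t = t - ix
        process(ix)
    else:
        handle(t)
    if 7 == ix:
        buf = buf - ix * ix
    return ix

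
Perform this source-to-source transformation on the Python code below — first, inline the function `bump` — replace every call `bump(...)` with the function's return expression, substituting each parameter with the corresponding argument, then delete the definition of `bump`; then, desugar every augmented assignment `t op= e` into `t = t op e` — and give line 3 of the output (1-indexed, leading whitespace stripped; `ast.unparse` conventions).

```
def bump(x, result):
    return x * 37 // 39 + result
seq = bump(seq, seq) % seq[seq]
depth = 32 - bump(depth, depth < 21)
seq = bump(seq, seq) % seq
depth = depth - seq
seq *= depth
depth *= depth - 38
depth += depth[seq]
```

seq = (seq * 37 // 39 + seq) % seq

Transformed code:
seq = (seq * 37 // 39 + seq) % seq[seq]
depth = 32 - (depth * 37 // 39 + (depth < 21))
seq = (seq * 37 // 39 + seq) % seq
depth = depth - seq
seq = seq * depth
depth = depth * (depth - 38)
depth = depth + depth[seq]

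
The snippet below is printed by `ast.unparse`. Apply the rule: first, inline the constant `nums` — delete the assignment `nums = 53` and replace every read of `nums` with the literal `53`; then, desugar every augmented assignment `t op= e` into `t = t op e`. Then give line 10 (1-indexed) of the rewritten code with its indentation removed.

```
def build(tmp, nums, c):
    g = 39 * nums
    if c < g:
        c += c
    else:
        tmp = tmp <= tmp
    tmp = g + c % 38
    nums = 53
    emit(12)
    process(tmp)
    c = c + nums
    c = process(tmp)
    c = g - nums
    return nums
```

Transformed code:
def build(tmp, nums, c):
    g = 39 * 53
    if c < g:
        c = c + c
    else:
        tmp = tmp <= tmp
    tmp = g + c % 38
    emit(12)
    process(tmp)
    c = c + 53
    c = process(tmp)
    c = g - 53
    return 53

c = c + 53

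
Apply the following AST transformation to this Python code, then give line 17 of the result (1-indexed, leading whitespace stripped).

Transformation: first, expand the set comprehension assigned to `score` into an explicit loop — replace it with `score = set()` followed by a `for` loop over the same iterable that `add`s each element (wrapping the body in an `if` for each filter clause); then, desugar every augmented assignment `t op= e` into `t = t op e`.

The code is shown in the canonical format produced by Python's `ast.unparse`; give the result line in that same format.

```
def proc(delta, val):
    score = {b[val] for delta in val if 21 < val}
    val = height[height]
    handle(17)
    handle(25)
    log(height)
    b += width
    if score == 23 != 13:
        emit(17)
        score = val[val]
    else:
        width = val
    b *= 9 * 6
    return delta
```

Transformed code:
def proc(delta, val):
    score = set()
    for delta in val:
        if 21 < val:
            score.add(b[val])
    val = height[height]
    handle(17)
    handle(25)
    log(height)
    b = b + width
    if score == 23 != 13:
        emit(17)
        score = val[val]
    else:
        width = val
    b = b * (9 * 6)
    return delta

return delta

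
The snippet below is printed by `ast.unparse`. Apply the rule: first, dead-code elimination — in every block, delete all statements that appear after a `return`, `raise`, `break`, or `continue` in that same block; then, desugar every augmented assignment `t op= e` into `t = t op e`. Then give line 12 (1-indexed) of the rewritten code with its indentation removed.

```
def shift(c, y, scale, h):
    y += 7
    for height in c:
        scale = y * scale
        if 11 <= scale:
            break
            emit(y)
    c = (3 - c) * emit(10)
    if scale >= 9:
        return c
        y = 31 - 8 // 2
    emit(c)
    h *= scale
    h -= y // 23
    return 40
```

h = h - y // 23

Transformed code:
def shift(c, y, scale, h):
    y = y + 7
    for height in c:
        scale = y * scale
        if 11 <= scale:
            break
    c = (3 - c) * emit(10)
    if scale >= 9:
        return c
    emit(c)
    h = h * scale
    h = h - y // 23
    return 40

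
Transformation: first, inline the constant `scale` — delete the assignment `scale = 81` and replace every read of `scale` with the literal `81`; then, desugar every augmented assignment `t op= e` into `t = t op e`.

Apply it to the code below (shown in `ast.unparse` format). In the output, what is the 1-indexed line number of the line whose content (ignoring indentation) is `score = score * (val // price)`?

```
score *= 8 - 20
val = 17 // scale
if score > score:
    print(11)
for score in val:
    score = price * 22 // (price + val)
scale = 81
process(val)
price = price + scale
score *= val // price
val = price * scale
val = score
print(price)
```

Transformed code:
score = score * (8 - 20)
val = 17 // 81
if score > score:
    print(11)
for score in val:
    score = price * 22 // (price + val)
process(val)
price = price + 81
score = score * (val // price)
val = price * 81
val = score
print(price)

9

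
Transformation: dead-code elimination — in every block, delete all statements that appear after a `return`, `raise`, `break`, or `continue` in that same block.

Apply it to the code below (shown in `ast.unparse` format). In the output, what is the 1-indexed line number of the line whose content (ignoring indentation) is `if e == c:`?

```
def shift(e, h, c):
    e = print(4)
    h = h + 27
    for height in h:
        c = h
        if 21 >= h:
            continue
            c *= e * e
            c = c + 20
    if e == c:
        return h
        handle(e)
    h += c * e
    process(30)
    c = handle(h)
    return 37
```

Transformed code:
def shift(e, h, c):
    e = print(4)
    h = h + 27
    for height in h:
        c = h
        if 21 >= h:
            continue
    if e == c:
        return h
    h += c * e
    process(30)
    c = handle(h)
    return 37

8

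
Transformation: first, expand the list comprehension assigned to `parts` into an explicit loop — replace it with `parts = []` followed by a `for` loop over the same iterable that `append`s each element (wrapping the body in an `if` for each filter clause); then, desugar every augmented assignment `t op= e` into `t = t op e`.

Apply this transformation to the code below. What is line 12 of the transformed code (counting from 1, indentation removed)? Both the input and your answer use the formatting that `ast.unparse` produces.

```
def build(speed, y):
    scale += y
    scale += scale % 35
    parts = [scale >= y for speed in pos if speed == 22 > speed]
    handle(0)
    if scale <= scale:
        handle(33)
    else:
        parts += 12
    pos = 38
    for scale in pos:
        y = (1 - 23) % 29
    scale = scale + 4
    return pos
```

parts = parts + 12

Transformed code:
def build(speed, y):
    scale = scale + y
    scale = scale + scale % 35
    parts = []
    for speed in pos:
        if speed == 22 > speed:
            parts.append(scale >= y)
    handle(0)
    if scale <= scale:
        handle(33)
    else:
        parts = parts + 12
    pos = 38
    for scale in pos:
        y = (1 - 23) % 29
    scale = scale + 4
    return pos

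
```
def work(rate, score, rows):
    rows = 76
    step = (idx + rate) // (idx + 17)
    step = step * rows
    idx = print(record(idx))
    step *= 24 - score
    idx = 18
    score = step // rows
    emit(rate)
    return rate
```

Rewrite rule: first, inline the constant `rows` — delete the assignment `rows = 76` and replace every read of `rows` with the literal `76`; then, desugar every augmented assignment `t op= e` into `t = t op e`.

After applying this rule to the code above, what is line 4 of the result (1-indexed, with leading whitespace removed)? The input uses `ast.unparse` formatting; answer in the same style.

idx = print(record(idx))

Transformed code:
def work(rate, score, rows):
    step = (idx + rate) // (idx + 17)
    step = step * 76
    idx = print(record(idx))
    step = step * (24 - score)
    idx = 18
    score = step // 76
    emit(rate)
    return rate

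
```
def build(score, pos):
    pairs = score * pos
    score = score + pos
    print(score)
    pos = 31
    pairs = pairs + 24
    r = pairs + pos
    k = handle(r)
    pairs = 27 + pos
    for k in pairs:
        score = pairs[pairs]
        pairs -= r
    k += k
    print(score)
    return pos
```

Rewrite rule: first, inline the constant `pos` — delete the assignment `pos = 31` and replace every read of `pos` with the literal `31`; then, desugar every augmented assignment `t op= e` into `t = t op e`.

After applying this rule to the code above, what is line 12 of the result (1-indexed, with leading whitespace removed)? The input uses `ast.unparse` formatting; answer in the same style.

Transformed code:
def build(score, pos):
    pairs = score * 31
    score = score + 31
    print(score)
    pairs = pairs + 24
    r = pairs + 31
    k = handle(r)
    pairs = 27 + 31
    for k in pairs:
        score = pairs[pairs]
        pairs = pairs - r
    k = k + k
    print(score)
    return 31

k = k + k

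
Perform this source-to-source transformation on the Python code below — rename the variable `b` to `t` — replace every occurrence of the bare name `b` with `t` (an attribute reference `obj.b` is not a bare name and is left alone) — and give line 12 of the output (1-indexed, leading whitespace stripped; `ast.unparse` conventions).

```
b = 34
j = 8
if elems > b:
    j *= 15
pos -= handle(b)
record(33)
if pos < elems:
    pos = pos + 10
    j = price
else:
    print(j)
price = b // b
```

Transformed code:
t = 34
j = 8
if elems > t:
    j *= 15
pos -= handle(t)
record(33)
if pos < elems:
    pos = pos + 10
    j = price
else:
    print(j)
price = t // t

price = t // t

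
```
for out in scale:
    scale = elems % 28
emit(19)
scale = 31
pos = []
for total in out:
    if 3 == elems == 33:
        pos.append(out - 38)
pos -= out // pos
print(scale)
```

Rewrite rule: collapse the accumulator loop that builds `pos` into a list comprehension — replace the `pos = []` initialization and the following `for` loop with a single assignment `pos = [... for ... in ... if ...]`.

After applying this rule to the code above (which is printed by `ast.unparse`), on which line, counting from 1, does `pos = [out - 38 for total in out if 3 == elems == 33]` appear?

5

Transformed code:
for out in scale:
    scale = elems % 28
emit(19)
scale = 31
pos = [out - 38 for total in out if 3 == elems == 33]
pos -= out // pos
print(scale)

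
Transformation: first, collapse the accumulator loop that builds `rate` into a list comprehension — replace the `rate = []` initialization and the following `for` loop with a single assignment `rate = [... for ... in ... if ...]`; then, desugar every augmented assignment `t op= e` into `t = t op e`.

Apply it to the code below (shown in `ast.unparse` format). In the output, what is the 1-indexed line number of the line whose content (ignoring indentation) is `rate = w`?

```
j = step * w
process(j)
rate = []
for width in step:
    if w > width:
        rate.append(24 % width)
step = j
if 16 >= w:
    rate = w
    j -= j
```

6

Transformed code:
j = step * w
process(j)
rate = [24 % width for width in step if w > width]
step = j
if 16 >= w:
    rate = w
    j = j - j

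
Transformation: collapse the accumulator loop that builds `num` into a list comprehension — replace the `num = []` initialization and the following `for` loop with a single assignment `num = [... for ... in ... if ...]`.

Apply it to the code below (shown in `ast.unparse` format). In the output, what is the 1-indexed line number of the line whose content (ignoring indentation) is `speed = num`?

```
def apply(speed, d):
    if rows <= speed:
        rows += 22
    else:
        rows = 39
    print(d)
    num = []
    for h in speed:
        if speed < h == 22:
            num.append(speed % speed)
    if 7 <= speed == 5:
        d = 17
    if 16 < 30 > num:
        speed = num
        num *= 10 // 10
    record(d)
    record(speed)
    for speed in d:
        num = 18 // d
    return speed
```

Transformed code:
def apply(speed, d):
    if rows <= speed:
        rows += 22
    else:
        rows = 39
    print(d)
    num = [speed % speed for h in speed if speed < h == 22]
    if 7 <= speed == 5:
        d = 17
    if 16 < 30 > num:
        speed = num
        num *= 10 // 10
    record(d)
    record(speed)
    for speed in d:
        num = 18 // d
    return speed

11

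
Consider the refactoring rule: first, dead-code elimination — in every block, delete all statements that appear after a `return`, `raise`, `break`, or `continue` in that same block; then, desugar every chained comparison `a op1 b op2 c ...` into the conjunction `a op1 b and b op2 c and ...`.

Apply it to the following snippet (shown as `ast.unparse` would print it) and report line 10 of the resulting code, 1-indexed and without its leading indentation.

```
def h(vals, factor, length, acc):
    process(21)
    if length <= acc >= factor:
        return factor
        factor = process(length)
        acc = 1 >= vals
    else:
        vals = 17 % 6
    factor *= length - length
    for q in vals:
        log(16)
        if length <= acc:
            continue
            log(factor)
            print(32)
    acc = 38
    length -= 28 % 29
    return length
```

Transformed code:
def h(vals, factor, length, acc):
    process(21)
    if length <= acc and acc >= factor:
        return factor
    else:
        vals = 17 % 6
    factor *= length - length
    for q in vals:
        log(16)
        if length <= acc:
            continue
    acc = 38
    length -= 28 % 29
    return length

if length <= acc:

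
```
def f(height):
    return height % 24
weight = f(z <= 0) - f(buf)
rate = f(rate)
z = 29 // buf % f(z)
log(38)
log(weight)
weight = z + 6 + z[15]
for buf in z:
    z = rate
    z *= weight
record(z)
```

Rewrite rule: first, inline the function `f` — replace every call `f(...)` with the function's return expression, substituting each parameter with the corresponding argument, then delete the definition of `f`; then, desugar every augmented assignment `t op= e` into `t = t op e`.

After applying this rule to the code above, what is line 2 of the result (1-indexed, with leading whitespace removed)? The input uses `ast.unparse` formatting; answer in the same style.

rate = rate % 24

Transformed code:
weight = (z <= 0) % 24 - buf % 24
rate = rate % 24
z = 29 // buf % (z % 24)
log(38)
log(weight)
weight = z + 6 + z[15]
for buf in z:
    z = rate
    z = z * weight
record(z)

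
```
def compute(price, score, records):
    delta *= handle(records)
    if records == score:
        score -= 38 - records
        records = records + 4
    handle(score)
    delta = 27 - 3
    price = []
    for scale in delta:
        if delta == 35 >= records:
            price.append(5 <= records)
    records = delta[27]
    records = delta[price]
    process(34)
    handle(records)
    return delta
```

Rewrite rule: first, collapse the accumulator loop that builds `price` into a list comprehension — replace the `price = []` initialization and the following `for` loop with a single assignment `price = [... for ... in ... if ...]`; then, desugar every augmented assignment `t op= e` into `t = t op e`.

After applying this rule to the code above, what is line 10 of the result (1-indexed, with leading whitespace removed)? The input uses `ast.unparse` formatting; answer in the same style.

records = delta[price]

Transformed code:
def compute(price, score, records):
    delta = delta * handle(records)
    if records == score:
        score = score - (38 - records)
        records = records + 4
    handle(score)
    delta = 27 - 3
    price = [5 <= records for scale in delta if delta == 35 >= records]
    records = delta[27]
    records = delta[price]
    process(34)
    handle(records)
    return delta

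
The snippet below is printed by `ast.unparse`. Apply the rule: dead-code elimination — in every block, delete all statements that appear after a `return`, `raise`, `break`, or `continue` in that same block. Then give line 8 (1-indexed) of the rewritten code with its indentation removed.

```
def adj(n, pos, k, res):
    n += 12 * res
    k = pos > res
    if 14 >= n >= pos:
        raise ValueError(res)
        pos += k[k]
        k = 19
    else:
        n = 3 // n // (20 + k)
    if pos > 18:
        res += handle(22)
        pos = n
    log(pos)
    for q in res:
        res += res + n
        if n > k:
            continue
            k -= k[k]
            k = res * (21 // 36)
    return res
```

if pos > 18:

Transformed code:
def adj(n, pos, k, res):
    n += 12 * res
    k = pos > res
    if 14 >= n >= pos:
        raise ValueError(res)
    else:
        n = 3 // n // (20 + k)
    if pos > 18:
        res += handle(22)
        pos = n
    log(pos)
    for q in res:
        res += res + n
        if n > k:
            continue
    return res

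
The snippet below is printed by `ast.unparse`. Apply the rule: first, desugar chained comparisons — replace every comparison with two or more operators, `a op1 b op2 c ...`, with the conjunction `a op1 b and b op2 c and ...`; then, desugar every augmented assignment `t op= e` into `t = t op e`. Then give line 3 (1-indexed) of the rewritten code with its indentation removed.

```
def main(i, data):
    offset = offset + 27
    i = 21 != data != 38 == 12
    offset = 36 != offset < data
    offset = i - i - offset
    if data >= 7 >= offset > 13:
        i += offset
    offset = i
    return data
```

Transformed code:
def main(i, data):
    offset = offset + 27
    i = 21 != data and data != 38 and (38 == 12)
    offset = 36 != offset and offset < data
    offset = i - i - offset
    if data >= 7 and 7 >= offset and (offset > 13):
        i = i + offset
    offset = i
    return data

i = 21 != data and data != 38 and (38 == 12)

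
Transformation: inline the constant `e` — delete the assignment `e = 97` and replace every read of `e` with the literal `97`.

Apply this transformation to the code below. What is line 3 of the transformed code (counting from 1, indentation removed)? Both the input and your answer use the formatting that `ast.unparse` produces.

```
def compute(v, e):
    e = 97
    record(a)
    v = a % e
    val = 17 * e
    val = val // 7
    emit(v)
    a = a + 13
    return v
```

Transformed code:
def compute(v, e):
    record(a)
    v = a % 97
    val = 17 * 97
    val = val // 7
    emit(v)
    a = a + 13
    return v

v = a % 97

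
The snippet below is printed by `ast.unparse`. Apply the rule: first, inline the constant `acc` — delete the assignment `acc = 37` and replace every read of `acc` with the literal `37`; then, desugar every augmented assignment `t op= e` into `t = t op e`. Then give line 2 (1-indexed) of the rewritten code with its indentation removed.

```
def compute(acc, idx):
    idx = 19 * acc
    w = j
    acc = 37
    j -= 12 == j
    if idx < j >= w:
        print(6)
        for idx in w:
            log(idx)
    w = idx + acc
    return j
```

Transformed code:
def compute(acc, idx):
    idx = 19 * 37
    w = j
    j = j - (12 == j)
    if idx < j >= w:
        print(6)
        for idx in w:
            log(idx)
    w = idx + 37
    return j

idx = 19 * 37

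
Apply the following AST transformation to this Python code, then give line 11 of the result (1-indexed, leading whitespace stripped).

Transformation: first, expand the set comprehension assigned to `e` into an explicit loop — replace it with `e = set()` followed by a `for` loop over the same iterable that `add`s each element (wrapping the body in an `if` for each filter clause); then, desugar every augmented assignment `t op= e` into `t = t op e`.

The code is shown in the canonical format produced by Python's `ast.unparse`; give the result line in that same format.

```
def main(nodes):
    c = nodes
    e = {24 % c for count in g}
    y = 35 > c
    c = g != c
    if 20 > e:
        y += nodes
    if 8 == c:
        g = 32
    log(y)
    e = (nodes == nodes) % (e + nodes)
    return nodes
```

Transformed code:
def main(nodes):
    c = nodes
    e = set()
    for count in g:
        e.add(24 % c)
    y = 35 > c
    c = g != c
    if 20 > e:
        y = y + nodes
    if 8 == c:
        g = 32
    log(y)
    e = (nodes == nodes) % (e + nodes)
    return nodes

g = 32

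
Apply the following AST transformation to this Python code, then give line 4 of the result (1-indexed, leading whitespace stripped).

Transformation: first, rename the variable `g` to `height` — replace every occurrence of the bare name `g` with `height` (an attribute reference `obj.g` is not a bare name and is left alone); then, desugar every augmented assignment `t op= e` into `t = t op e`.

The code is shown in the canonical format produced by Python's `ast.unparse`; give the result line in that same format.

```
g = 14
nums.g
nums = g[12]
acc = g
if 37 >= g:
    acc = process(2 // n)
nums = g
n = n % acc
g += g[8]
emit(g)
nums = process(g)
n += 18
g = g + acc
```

acc = height

Transformed code:
height = 14
nums.g
nums = height[12]
acc = height
if 37 >= height:
    acc = process(2 // n)
nums = height
n = n % acc
height = height + height[8]
emit(height)
nums = process(height)
n = n + 18
height = height + acc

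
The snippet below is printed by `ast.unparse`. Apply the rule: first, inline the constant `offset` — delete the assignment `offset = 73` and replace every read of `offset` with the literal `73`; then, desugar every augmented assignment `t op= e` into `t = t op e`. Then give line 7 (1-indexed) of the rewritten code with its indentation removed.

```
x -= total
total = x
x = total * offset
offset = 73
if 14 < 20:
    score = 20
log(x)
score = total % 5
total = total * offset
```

score = total % 5

Transformed code:
x = x - total
total = x
x = total * 73
if 14 < 20:
    score = 20
log(x)
score = total % 5
total = total * 73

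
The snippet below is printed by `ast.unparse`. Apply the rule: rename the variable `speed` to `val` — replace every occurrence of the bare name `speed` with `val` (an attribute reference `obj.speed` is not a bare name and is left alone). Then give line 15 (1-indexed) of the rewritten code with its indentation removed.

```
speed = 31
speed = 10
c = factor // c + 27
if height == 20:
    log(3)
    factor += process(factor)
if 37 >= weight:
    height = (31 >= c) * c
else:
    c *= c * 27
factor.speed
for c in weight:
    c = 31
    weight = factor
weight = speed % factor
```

Transformed code:
val = 31
val = 10
c = factor // c + 27
if height == 20:
    log(3)
    factor += process(factor)
if 37 >= weight:
    height = (31 >= c) * c
else:
    c *= c * 27
factor.speed
for c in weight:
    c = 31
    weight = factor
weight = val % factor

weight = val % factor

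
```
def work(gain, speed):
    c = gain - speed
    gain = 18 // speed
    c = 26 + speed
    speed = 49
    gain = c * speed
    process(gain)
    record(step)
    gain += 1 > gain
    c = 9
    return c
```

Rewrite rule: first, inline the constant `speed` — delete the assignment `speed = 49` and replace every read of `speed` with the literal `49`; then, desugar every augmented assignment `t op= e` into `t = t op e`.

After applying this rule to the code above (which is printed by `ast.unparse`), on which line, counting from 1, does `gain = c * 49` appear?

5

Transformed code:
def work(gain, speed):
    c = gain - 49
    gain = 18 // 49
    c = 26 + 49
    gain = c * 49
    process(gain)
    record(step)
    gain = gain + (1 > gain)
    c = 9
    return c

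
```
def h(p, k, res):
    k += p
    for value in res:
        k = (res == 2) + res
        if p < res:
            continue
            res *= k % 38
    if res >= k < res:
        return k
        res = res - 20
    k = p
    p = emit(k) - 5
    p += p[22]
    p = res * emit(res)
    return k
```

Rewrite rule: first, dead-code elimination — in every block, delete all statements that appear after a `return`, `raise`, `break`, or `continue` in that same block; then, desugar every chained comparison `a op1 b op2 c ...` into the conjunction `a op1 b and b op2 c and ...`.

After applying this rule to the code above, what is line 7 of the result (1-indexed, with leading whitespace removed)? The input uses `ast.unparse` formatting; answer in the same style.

Transformed code:
def h(p, k, res):
    k += p
    for value in res:
        k = (res == 2) + res
        if p < res:
            continue
    if res >= k and k < res:
        return k
    k = p
    p = emit(k) - 5
    p += p[22]
    p = res * emit(res)
    return k

if res >= k and k < res:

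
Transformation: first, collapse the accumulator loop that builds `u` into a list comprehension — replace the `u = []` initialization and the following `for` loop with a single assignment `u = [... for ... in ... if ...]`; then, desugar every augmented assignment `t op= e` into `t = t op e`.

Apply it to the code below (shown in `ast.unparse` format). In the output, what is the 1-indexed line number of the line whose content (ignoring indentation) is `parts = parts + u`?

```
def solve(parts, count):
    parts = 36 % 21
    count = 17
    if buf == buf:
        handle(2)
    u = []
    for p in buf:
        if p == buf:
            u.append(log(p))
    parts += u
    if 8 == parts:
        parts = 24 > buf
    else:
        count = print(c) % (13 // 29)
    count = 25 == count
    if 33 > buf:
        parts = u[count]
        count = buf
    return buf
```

7

Transformed code:
def solve(parts, count):
    parts = 36 % 21
    count = 17
    if buf == buf:
        handle(2)
    u = [log(p) for p in buf if p == buf]
    parts = parts + u
    if 8 == parts:
        parts = 24 > buf
    else:
        count = print(c) % (13 // 29)
    count = 25 == count
    if 33 > buf:
        parts = u[count]
        count = buf
    return buf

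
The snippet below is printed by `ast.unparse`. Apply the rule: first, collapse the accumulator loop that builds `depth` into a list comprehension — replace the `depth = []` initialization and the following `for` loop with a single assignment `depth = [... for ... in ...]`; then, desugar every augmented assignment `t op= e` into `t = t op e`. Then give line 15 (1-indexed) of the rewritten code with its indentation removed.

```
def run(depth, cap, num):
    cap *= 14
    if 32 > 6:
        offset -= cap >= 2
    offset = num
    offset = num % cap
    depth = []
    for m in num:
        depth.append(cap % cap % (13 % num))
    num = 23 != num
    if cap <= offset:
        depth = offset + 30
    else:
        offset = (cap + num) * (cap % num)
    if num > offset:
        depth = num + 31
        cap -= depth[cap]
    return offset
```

cap = cap - depth[cap]

Transformed code:
def run(depth, cap, num):
    cap = cap * 14
    if 32 > 6:
        offset = offset - (cap >= 2)
    offset = num
    offset = num % cap
    depth = [cap % cap % (13 % num) for m in num]
    num = 23 != num
    if cap <= offset:
        depth = offset + 30
    else:
        offset = (cap + num) * (cap % num)
    if num > offset:
        depth = num + 31
        cap = cap - depth[cap]
    return offset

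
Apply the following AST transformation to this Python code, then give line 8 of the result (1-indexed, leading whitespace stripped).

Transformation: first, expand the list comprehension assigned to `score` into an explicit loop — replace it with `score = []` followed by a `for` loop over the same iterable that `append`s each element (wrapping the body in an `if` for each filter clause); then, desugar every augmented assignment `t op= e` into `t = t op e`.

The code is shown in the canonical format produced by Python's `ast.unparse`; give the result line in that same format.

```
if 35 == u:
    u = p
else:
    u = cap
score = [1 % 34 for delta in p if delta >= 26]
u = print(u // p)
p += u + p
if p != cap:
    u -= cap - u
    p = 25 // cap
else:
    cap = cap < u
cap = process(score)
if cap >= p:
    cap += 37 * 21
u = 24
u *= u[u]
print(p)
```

Transformed code:
if 35 == u:
    u = p
else:
    u = cap
score = []
for delta in p:
    if delta >= 26:
        score.append(1 % 34)
u = print(u // p)
p = p + (u + p)
if p != cap:
    u = u - (cap - u)
    p = 25 // cap
else:
    cap = cap < u
cap = process(score)
if cap >= p:
    cap = cap + 37 * 21
u = 24
u = u * u[u]
print(p)

score.append(1 % 34)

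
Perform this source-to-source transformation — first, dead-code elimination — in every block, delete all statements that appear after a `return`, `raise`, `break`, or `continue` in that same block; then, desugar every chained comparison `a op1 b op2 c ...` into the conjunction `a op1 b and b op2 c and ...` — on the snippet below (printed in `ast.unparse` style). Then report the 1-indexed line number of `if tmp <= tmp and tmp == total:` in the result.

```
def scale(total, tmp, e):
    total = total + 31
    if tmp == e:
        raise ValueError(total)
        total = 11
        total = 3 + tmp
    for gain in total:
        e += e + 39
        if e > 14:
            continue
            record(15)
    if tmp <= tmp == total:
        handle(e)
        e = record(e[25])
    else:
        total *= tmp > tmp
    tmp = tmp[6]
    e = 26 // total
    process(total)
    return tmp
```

9

Transformed code:
def scale(total, tmp, e):
    total = total + 31
    if tmp == e:
        raise ValueError(total)
    for gain in total:
        e += e + 39
        if e > 14:
            continue
    if tmp <= tmp and tmp == total:
        handle(e)
        e = record(e[25])
    else:
        total *= tmp > tmp
    tmp = tmp[6]
    e = 26 // total
    process(total)
    return tmp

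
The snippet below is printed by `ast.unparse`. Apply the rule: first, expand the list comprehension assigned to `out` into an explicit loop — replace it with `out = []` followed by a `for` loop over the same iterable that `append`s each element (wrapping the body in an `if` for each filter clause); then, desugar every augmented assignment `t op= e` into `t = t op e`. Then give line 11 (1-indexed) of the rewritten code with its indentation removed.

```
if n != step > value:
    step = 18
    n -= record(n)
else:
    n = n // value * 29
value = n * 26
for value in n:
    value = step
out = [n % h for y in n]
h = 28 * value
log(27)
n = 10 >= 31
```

Transformed code:
if n != step > value:
    step = 18
    n = n - record(n)
else:
    n = n // value * 29
value = n * 26
for value in n:
    value = step
out = []
for y in n:
    out.append(n % h)
h = 28 * value
log(27)
n = 10 >= 31

out.append(n % h)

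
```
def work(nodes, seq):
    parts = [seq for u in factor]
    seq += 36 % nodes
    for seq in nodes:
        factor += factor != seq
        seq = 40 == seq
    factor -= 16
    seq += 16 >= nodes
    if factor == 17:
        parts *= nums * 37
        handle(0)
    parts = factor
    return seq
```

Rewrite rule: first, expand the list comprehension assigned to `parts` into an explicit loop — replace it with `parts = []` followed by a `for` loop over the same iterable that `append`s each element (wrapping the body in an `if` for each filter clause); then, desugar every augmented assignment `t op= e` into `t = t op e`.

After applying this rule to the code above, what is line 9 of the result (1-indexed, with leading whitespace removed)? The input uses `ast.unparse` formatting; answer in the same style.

Transformed code:
def work(nodes, seq):
    parts = []
    for u in factor:
        parts.append(seq)
    seq = seq + 36 % nodes
    for seq in nodes:
        factor = factor + (factor != seq)
        seq = 40 == seq
    factor = factor - 16
    seq = seq + (16 >= nodes)
    if factor == 17:
        parts = parts * (nums * 37)
        handle(0)
    parts = factor
    return seq

factor = factor - 16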